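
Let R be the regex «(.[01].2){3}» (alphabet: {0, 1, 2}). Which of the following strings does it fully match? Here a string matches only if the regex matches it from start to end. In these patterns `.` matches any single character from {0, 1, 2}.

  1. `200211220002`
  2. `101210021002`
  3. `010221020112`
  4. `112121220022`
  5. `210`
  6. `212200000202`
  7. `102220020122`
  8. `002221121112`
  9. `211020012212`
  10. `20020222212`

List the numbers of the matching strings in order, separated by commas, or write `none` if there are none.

1, 2, 3, 7, 8

1. `200211220002` → match
2. `101210021002` → match
3. `010221020112` → match
4. `112121220022` → no match
5. `210` → no match — must end with `2`
6. `212200000202` → no match
7. `102220020122` → match
8. `002221121112` → match
9. `211020012212` → no match
10. `20020222212` → no match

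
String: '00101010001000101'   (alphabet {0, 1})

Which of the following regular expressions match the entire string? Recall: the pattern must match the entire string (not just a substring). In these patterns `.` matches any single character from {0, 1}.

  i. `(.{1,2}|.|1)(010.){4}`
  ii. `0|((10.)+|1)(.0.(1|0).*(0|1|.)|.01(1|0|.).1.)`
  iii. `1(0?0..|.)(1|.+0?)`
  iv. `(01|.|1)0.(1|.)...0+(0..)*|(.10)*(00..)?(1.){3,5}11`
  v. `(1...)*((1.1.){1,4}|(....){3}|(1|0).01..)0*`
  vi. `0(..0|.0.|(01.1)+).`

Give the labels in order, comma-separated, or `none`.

i

i → match
ii → no match
iii → no match — must start with '1'
iv → no match
v → no match
vi → no match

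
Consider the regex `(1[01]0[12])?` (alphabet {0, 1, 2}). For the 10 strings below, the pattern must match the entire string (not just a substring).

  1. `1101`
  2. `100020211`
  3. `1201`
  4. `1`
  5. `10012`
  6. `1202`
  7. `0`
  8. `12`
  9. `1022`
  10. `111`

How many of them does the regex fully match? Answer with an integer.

1

1 → match
2 → no match
3 → no match
4 → no match
5 → no match
6 → no match
7 → no match
8 → no match
9 → no match
10 → no match
Total matched: 1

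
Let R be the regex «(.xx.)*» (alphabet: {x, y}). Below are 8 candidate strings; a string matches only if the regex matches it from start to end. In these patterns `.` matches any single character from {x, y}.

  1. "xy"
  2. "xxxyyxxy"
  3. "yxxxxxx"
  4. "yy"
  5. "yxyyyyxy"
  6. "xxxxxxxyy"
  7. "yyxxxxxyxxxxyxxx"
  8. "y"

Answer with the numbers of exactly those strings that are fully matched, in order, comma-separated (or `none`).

2

1. "xy" → no match
2. "xxxyyxxy" → match
3. "yxxxxxx" → no match
4. "yy" → no match
5. "yxyyyyxy" → no match
6. "xxxxxxxyy" → no match
7 → no match
8. "y" → no match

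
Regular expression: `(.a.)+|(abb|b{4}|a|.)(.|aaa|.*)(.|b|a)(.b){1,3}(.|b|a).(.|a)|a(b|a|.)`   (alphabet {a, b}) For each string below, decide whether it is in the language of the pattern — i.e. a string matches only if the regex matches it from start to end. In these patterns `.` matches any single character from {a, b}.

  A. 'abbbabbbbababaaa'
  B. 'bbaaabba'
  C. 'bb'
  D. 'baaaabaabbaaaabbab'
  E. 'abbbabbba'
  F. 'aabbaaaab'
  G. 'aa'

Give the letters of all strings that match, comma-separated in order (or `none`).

A, D, E, F, G

A → match
B → no match
C → no match
D → match
E → match
F → match
G → match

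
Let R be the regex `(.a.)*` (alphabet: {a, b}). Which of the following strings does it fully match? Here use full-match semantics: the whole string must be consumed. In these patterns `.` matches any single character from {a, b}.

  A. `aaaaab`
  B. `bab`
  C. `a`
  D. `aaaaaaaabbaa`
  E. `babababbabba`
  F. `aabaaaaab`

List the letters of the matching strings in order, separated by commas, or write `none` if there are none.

A → match
B → match
C → no match
D → match
E → no match
F → match

A, B, D, F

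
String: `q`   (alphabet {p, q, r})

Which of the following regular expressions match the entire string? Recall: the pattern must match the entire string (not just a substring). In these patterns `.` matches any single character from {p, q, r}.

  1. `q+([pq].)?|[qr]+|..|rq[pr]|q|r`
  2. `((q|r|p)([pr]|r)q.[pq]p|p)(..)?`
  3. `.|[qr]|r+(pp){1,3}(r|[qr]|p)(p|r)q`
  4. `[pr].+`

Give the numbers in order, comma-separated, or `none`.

1, 3

1 → match
2 → no match
3 → match
4 → no match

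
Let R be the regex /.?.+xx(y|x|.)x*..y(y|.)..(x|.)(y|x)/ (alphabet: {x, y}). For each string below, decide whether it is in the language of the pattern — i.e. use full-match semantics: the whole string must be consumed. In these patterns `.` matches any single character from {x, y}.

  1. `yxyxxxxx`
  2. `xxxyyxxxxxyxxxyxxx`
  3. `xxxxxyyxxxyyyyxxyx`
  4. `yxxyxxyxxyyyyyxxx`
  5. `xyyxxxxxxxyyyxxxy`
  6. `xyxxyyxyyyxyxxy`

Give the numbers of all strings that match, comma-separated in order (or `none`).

1. `yxyxxxxx` → no match
2 → no match
3 → match
4 → match
5 → match
6 → no match

3, 4, 5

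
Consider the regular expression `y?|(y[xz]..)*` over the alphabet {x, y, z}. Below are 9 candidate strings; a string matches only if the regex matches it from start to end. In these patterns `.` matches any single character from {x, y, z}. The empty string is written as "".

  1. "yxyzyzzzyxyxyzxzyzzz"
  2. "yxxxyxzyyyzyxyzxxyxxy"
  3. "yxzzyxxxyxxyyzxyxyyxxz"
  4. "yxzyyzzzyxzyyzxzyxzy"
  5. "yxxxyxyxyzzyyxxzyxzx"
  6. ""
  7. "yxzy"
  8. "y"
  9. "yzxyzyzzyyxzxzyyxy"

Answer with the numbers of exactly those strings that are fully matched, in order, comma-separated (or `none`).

1 → match
2 → no match
3 → no match
4 → match
5 → match
6. "" → match
7. "yxzy" → match
8. "y" → match
9 → no match

1, 4, 5, 6, 7, 8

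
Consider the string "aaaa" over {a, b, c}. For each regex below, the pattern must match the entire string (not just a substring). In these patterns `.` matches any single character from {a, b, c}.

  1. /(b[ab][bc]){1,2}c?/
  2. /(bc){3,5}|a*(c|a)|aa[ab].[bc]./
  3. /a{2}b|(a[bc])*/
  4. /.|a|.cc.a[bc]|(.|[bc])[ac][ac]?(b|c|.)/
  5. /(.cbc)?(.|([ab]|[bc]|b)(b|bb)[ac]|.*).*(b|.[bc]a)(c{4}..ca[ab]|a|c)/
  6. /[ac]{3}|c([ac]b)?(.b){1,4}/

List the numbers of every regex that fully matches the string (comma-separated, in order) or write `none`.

2, 4

1 → no match — must start with "b"
2 → match
3 → no match
4 → match
5 → no match
6 → no match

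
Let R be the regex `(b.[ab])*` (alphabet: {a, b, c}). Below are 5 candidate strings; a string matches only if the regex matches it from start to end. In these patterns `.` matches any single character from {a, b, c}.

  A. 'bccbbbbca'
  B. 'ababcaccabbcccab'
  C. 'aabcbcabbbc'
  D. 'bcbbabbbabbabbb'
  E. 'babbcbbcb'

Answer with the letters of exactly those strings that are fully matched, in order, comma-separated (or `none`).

A → no match
B → no match
C → no match
D → match
E → match

D, E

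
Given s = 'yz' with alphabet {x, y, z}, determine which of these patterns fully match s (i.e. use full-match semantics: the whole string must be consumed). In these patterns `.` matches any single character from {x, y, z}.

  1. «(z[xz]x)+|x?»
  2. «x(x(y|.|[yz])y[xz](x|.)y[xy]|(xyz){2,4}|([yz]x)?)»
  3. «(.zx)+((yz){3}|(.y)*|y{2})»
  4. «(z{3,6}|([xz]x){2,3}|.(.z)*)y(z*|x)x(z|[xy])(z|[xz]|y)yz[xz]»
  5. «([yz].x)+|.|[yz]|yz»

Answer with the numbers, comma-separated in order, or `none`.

1 → no match
2 → no match — must start with 'x'
3 → no match
4 → no match
5 → match

5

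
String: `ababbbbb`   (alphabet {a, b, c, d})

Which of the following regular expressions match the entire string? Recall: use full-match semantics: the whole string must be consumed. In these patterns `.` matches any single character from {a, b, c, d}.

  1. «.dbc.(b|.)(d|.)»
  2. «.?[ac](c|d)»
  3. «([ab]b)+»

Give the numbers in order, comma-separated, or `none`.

3

1 → no match
2 → no match
3 → match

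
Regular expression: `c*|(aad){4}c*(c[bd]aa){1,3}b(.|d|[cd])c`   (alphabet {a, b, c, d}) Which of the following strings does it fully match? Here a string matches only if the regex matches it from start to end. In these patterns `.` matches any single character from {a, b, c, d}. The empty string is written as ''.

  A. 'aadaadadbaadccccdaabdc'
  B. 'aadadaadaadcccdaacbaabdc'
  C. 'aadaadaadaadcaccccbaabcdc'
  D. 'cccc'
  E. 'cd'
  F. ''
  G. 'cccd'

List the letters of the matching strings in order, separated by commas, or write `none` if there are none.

D, F

A → no match
B → no match
C → no match
D → match
E → no match
F → match
G → no match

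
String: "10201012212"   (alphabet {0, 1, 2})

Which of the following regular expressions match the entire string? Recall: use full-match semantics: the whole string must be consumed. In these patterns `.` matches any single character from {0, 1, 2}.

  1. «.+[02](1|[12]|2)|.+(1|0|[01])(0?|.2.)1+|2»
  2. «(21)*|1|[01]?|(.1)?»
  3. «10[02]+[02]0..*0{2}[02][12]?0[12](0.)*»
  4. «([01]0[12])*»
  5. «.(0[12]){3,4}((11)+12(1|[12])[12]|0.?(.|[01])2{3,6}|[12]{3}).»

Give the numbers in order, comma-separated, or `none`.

1 → no match
2 → no match
3 → no match
4 → no match
5 → match

5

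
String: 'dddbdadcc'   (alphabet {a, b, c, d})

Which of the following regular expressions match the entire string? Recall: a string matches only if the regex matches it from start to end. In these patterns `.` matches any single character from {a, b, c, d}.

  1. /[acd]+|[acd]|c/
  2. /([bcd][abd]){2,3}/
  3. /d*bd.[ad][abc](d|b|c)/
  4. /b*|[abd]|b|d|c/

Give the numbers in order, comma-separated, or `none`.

1 → no match
2 → no match
3 → match
4 → no match

3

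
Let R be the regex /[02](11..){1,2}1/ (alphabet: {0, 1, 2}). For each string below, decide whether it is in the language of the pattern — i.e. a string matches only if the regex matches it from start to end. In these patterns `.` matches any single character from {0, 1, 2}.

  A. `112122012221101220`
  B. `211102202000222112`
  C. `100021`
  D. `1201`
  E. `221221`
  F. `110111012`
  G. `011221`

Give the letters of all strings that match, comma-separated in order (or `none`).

A → no match — must end with `1`
B → no match — must end with `1`
C. `100021` → no match
D. `1201` → no match
E. `221221` → no match
F. `110111012` → no match — must end with `1`
G. `011221` → match

G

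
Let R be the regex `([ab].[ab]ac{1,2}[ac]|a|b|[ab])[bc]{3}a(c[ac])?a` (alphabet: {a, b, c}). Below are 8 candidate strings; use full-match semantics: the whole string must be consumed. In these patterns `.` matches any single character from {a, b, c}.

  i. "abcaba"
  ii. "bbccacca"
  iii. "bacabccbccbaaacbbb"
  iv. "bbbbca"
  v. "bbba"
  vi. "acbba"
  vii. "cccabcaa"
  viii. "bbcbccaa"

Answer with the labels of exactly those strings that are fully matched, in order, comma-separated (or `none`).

ii

i → no match
ii → match
iii → no match — must end with "a"
iv → no match
v → no match
vi → no match
vii → no match
viii → no match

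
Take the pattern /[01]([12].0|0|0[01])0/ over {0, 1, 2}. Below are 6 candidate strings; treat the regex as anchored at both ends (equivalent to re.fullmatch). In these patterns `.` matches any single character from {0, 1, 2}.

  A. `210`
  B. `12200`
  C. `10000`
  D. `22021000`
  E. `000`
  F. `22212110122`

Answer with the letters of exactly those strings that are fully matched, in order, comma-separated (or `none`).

B, E

A → no match
B → match
C → no match
D → no match
E → match
F → no match — must end with `0`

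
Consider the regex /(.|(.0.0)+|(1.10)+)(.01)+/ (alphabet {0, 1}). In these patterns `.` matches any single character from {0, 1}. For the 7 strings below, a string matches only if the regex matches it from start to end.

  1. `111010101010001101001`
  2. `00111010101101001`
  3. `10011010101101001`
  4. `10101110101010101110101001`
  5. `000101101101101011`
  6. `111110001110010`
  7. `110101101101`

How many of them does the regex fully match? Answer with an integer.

1 → match
2 → no match
3 → no match
4 → match
5 → no match — must end with `01`
6 → no match — must end with `01`
7. `110101101101` → no match
Total matched: 2

2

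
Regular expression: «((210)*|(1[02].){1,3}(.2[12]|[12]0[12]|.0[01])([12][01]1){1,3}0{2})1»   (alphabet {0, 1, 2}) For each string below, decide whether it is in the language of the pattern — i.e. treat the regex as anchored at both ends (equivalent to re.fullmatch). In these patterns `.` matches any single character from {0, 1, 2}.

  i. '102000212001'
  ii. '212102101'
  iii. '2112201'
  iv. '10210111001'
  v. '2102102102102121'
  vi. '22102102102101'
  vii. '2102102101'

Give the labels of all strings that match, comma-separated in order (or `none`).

vii

i → no match
ii → no match
iii → no match
iv → no match
v → no match
vi → no match
vii → match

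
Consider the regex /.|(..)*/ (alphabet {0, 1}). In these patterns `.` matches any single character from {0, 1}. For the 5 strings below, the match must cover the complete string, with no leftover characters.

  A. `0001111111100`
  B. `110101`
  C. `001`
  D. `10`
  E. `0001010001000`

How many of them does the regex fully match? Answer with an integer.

2

A → no match
B. `110101` → match
C. `001` → no match
D. `10` → match
E → no match
Total matched: 2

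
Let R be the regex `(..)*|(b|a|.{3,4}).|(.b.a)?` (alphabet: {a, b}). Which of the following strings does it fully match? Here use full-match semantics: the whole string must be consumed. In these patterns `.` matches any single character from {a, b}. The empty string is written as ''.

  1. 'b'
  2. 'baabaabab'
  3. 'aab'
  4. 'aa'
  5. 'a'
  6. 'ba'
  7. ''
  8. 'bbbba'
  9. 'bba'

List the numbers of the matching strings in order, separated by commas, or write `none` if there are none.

1. 'b' → no match
2. 'baabaabab' → no match
3. 'aab' → no match
4. 'aa' → match
5. 'a' → no match
6. 'ba' → match
7. '' → match
8. 'bbbba' → match
9. 'bba' → no match

4, 6, 7, 8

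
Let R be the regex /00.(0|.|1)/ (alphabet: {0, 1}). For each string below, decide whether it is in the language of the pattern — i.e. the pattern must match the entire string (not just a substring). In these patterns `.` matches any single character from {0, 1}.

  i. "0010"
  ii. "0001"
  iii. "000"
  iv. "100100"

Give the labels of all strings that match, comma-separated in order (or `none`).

i → match
ii → match
iii → no match
iv → no match — must start with "00"

i, ii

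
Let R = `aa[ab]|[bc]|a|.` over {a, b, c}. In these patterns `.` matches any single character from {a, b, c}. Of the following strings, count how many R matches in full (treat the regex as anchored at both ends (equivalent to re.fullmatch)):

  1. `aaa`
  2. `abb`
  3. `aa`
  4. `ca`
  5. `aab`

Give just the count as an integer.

1. `aaa` → match
2. `abb` → no match
3. `aa` → no match
4. `ca` → no match
5. `aab` → match
Total matched: 2

2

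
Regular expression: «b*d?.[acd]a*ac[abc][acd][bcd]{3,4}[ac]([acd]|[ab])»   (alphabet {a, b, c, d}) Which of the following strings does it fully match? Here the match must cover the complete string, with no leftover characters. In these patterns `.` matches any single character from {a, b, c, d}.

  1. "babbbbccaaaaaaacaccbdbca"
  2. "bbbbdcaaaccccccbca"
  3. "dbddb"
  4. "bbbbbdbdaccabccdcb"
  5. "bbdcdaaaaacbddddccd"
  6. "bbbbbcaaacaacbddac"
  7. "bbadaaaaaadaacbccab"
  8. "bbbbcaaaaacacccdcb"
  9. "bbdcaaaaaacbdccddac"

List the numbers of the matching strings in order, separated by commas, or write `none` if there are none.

1 → no match
2 → match
3. "dbddb" → no match
4 → match
5 → match
6 → match
7 → no match
8 → match
9 → match

2, 4, 5, 6, 8, 9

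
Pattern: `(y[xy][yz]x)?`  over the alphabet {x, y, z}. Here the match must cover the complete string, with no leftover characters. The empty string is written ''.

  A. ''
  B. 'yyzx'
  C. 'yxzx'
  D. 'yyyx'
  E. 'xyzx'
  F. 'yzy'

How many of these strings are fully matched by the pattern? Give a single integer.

A → match
B → match
C → match
D → match
E → no match
F → no match
Total matched: 4

4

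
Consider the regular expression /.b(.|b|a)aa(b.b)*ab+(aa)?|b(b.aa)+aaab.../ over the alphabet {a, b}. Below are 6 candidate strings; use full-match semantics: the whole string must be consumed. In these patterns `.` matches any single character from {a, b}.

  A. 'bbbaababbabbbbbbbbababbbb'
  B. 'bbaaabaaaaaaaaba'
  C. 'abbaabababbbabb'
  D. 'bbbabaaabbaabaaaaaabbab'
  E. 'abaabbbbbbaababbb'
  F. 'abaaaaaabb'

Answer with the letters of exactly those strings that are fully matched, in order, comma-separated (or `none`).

A

A → match
B → no match
C → no match
D → no match
E → no match
F → no match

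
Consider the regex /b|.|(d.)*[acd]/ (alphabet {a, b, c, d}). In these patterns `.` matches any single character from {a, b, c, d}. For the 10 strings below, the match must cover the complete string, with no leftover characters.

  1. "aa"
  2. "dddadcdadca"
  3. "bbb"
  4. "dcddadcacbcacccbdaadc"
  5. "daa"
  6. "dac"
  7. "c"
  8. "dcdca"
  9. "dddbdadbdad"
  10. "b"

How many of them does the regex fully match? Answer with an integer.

7

1 → no match
2 → match
3 → no match
4 → no match
5 → match
6 → match
7 → match
8 → match
9 → match
10 → match
Total matched: 7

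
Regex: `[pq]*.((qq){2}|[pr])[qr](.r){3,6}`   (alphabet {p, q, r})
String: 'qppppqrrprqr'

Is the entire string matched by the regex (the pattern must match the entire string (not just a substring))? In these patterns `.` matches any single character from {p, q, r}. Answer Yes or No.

Yes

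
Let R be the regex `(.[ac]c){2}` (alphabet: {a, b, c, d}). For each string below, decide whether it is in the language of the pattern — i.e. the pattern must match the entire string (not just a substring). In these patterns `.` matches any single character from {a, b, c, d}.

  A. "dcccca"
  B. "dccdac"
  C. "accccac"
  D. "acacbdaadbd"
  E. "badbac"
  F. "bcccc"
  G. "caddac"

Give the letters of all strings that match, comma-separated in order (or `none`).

A. "dcccca" → no match — must end with "c"
B. "dccdac" → match
C. "accccac" → no match
D. "acacbdaadbd" → no match — must end with "c"
E. "badbac" → no match
F. "bcccc" → no match
G. "caddac" → no match

B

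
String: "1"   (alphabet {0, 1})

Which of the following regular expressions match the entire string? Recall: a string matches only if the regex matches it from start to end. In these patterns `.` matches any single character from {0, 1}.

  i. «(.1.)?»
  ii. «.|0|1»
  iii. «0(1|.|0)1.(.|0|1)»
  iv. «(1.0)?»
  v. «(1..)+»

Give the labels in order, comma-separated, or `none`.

ii

i → no match
ii → match
iii → no match — must start with "0"
iv → no match
v → no match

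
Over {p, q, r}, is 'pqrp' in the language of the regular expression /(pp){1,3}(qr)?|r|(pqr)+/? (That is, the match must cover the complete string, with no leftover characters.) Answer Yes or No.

No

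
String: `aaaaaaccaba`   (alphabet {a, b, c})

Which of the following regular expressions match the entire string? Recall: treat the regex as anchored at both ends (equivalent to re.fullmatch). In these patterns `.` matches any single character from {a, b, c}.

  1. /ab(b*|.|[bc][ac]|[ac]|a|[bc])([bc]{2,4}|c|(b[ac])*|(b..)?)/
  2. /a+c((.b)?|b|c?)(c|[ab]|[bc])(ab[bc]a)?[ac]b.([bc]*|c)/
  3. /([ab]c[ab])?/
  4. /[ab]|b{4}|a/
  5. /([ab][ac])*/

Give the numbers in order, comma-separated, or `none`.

2

1 → no match — must start with `ab`
2 → match
3 → no match
4 → no match
5 → no match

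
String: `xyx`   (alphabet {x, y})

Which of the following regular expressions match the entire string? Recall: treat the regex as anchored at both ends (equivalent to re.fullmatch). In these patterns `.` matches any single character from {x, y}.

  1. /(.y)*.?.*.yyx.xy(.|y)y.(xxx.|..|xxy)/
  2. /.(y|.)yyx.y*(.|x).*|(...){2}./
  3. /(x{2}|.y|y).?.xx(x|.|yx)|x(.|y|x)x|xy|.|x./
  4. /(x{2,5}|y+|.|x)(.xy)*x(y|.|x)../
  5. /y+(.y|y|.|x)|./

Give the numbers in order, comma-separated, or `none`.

3

1 → no match
2 → no match
3 → match
4 → no match
5 → no match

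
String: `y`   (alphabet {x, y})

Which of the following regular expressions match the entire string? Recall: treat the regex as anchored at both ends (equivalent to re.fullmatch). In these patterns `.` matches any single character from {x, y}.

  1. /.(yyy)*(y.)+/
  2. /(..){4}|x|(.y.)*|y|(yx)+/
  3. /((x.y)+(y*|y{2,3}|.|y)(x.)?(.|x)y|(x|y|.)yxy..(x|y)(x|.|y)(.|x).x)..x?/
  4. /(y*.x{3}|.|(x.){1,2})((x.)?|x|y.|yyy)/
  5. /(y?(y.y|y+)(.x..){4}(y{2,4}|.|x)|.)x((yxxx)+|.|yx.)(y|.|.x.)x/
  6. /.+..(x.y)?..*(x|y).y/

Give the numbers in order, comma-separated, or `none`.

2, 4

1 → no match
2 → match
3 → no match
4 → match
5 → no match — must end with `x`
6 → no match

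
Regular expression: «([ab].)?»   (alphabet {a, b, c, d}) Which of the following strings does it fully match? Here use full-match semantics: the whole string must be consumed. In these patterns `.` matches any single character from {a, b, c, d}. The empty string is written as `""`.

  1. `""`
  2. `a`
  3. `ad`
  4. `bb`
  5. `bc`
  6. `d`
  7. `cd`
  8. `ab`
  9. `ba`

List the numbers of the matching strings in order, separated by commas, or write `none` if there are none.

1, 3, 4, 5, 8, 9

1 → match
2 → no match
3 → match
4 → match
5 → match
6 → no match
7 → no match
8 → match
9 → match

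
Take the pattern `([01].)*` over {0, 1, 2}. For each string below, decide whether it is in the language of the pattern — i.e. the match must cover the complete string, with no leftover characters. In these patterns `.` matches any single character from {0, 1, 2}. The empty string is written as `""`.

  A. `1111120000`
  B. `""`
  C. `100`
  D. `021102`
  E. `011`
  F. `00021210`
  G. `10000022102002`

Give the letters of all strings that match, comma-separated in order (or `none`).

A, B, D, F

A → match
B → match
C → no match
D → match
E → no match
F → match
G → no match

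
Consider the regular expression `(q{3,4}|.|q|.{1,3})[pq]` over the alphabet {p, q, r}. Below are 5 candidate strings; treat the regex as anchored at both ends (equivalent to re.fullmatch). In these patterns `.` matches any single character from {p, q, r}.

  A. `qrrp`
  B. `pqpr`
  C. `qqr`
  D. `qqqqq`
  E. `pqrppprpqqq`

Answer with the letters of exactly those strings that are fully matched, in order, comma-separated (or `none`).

A → match
B → no match
C → no match
D → match
E → no match

A, D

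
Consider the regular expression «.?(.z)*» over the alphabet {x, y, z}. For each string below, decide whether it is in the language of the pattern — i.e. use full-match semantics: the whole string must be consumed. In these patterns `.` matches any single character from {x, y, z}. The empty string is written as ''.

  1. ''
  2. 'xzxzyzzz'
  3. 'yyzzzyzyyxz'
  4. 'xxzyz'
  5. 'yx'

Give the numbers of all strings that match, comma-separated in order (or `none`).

1 → match
2 → match
3 → no match
4 → match
5 → no match

1, 2, 4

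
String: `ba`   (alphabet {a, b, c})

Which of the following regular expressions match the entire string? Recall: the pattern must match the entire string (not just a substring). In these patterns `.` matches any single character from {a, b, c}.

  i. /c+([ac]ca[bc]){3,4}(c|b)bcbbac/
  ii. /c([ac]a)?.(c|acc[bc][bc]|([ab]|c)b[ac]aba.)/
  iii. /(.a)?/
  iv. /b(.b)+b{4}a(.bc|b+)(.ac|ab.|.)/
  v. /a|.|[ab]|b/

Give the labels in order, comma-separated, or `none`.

iii

i → no match — must start with `c`
ii → no match — must start with `c`
iii → match
iv → no match
v → no match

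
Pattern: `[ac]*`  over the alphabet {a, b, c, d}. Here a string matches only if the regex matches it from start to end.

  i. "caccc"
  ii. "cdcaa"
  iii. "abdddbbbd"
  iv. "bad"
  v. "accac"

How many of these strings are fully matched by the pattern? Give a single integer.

2

i. "caccc" → match
ii. "cdcaa" → no match
iii. "abdddbbbd" → no match
iv. "bad" → no match
v. "accac" → match
Total matched: 2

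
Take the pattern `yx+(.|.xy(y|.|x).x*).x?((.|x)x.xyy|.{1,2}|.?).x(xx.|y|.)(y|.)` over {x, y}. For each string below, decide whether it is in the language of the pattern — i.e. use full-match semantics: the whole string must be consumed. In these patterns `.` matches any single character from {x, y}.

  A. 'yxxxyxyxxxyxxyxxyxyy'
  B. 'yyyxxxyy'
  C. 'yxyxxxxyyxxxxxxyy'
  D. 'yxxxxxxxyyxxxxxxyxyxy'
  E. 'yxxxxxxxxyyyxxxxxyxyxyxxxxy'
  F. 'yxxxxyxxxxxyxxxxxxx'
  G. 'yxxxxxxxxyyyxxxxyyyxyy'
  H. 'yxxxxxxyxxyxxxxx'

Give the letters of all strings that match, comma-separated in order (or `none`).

E, F, G, H

A → no match
B. 'yyyxxxyy' → no match — must start with 'yx'
C → no match
D → no match
E → match
F → match
G → match
H → match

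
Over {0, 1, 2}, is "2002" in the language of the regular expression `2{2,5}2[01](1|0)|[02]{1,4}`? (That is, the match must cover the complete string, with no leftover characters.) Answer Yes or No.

Yes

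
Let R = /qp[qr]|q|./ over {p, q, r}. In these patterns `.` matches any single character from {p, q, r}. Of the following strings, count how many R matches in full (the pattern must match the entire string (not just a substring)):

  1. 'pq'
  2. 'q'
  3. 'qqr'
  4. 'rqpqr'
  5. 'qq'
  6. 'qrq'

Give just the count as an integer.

1. 'pq' → no match
2. 'q' → match
3. 'qqr' → no match
4. 'rqpqr' → no match
5. 'qq' → no match
6. 'qrq' → no match
Total matched: 1

1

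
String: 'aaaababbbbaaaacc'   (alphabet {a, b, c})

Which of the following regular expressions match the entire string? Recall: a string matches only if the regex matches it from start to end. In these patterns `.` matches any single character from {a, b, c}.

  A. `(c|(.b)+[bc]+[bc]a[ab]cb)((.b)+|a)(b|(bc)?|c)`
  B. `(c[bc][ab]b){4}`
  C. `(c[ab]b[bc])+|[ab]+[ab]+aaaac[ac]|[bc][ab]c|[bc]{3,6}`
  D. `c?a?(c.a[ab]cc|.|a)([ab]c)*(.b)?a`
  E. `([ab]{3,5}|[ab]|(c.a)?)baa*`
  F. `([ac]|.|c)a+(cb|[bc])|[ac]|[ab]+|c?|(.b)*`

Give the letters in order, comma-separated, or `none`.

A → no match
B → no match — must start with 'c'
C → match
D → no match — must end with 'a'
E → no match
F → no match

C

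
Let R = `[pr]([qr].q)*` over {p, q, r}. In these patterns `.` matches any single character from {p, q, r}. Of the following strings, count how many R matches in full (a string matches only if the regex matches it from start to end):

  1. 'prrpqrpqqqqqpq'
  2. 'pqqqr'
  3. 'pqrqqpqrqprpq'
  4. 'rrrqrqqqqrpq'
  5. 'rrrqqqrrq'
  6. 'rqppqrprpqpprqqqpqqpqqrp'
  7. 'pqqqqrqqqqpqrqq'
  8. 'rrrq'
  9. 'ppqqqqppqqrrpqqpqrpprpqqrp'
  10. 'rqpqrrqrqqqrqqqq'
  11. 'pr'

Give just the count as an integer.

1 → no match
2 → no match
3 → no match
4 → no match
5 → no match
6 → no match
7 → no match
8 → match
9 → no match
10 → match
11 → no match
Total matched: 2

2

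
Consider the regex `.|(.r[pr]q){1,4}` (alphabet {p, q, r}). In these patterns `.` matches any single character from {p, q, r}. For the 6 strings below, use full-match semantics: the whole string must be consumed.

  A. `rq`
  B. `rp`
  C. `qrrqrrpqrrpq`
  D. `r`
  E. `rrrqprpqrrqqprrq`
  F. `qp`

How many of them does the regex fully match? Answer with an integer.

A → no match
B → no match
C → match
D → match
E → no match
F → no match
Total matched: 2

2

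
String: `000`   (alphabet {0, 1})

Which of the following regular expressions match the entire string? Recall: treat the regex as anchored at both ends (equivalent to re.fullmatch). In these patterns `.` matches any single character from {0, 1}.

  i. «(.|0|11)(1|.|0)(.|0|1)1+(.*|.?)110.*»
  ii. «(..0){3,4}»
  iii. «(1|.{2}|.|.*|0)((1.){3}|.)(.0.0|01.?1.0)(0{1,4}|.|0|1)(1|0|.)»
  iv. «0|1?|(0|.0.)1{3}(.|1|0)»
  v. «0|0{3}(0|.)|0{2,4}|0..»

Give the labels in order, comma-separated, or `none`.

v

i → no match
ii → no match
iii → no match
iv → no match
v → match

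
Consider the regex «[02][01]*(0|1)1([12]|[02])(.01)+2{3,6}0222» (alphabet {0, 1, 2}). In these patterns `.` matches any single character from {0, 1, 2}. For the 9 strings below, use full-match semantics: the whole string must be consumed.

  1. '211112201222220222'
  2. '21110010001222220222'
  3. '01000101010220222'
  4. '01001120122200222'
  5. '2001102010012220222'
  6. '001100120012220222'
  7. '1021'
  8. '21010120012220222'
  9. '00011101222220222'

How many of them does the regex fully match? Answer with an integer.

6

1 → match
2 → match
3 → no match
4 → no match — must end with '20222'
5 → match
6 → match
7 → no match — must end with '20222'
8 → match
9 → match
Total matched: 6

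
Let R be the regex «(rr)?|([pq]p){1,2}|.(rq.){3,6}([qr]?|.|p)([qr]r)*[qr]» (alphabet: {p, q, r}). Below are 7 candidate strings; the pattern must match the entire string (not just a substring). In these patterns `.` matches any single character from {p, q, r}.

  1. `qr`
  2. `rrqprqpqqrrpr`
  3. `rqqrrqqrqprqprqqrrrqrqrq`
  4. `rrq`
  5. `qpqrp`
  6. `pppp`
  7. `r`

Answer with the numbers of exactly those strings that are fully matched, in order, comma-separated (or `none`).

1 → no match
2 → no match
3 → no match
4 → no match
5 → no match
6 → match
7 → no match

6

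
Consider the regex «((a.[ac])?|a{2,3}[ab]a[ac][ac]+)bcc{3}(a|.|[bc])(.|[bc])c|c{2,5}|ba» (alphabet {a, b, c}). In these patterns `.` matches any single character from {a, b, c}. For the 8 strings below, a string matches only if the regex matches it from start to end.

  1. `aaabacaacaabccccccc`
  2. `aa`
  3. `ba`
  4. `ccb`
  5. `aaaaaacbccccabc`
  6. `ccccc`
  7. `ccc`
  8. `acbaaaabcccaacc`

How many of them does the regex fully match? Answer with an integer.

5

1 → match
2 → no match
3 → match
4 → no match
5 → match
6 → match
7 → match
8 → no match
Total matched: 5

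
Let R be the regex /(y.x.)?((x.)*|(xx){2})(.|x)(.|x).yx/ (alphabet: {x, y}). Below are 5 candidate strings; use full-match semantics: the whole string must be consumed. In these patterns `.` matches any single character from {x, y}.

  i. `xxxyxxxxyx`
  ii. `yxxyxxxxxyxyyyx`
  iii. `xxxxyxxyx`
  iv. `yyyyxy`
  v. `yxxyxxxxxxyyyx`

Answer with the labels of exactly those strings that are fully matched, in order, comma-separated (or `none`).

ii, iii

i → no match
ii → match
iii → match
iv → no match — must end with `yx`
v → no match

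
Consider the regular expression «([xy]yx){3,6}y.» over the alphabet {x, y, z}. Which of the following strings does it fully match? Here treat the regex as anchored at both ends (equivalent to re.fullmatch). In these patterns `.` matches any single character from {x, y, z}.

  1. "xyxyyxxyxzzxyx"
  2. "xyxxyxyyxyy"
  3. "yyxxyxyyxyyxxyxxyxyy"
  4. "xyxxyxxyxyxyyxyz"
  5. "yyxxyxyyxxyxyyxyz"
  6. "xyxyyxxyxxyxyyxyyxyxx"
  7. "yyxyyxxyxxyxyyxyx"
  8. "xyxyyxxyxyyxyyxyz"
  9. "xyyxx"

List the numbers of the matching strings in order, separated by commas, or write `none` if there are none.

2, 3, 5, 7, 8

1 → no match
2 → match
3 → match
4 → no match
5 → match
6 → no match
7 → match
8 → match
9 → no match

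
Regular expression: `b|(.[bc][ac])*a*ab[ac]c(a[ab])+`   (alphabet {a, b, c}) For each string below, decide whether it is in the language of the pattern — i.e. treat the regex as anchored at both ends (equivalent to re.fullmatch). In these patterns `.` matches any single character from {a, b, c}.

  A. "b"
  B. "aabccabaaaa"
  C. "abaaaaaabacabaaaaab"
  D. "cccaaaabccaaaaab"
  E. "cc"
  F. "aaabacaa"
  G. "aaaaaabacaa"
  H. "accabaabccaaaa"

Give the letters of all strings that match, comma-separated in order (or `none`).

A → match
B → match
C → match
D → match
E → no match
F → match
G → match
H → match

A, B, C, D, F, G, H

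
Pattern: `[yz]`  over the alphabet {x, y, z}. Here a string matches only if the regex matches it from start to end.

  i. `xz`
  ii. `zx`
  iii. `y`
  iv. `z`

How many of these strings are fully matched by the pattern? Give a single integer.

2

i. `xz` → no match
ii. `zx` → no match
iii. `y` → match
iv. `z` → match
Total matched: 2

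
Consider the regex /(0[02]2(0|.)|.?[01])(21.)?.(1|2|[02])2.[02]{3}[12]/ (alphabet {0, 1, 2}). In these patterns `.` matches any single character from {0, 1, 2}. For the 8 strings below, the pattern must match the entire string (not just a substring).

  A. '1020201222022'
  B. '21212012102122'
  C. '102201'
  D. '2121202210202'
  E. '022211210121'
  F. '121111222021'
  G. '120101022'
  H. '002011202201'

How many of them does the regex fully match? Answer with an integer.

3

A → no match
B → no match
C. '102201' → no match
D → match
E. '022211210121' → no match
F. '121111222021' → match
G. '120101022' → no match
H. '002011202201' → match
Total matched: 3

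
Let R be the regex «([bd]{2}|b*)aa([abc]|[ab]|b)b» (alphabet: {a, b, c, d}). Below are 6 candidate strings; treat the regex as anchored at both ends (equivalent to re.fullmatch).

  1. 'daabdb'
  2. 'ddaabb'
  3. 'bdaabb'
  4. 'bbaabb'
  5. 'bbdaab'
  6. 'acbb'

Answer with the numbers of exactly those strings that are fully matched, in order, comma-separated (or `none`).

1 → no match
2 → match
3 → match
4 → match
5 → no match
6 → no match

2, 3, 4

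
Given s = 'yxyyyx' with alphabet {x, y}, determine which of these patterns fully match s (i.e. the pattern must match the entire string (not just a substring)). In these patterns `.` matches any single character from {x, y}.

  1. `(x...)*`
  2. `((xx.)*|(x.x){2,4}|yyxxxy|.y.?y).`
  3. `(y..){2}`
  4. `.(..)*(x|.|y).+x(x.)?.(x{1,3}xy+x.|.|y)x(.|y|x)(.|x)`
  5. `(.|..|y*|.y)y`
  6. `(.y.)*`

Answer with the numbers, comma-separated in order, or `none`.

1 → no match
2 → no match
3 → match
4 → no match
5 → no match — must end with 'y'
6 → no match

3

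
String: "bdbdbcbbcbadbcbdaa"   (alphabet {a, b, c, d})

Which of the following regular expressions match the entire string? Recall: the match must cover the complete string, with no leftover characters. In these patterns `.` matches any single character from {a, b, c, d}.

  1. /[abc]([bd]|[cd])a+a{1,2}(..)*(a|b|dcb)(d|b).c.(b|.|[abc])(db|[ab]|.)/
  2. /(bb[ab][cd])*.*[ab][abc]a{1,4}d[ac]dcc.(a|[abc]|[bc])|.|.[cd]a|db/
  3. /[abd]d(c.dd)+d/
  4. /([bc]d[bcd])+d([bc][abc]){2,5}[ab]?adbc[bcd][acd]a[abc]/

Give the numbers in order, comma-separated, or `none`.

1 → no match
2 → no match
3 → no match — must end with "ddd"
4 → match

4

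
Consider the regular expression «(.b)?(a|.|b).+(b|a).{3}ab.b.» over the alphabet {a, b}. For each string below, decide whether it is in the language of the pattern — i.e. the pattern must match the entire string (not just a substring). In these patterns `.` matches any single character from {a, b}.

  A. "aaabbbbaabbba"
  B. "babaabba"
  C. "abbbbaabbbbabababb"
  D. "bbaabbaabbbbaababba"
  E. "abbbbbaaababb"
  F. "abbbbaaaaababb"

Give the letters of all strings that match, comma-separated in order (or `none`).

A, C, E, F

A → match
B → no match
C → match
D → no match
E → match
F → match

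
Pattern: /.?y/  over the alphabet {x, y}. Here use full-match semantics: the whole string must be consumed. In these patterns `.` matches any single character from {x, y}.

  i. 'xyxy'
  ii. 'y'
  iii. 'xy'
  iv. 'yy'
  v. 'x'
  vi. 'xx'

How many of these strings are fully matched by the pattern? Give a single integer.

i. 'xyxy' → no match
ii. 'y' → match
iii. 'xy' → match
iv. 'yy' → match
v. 'x' → no match — must end with 'y'
vi. 'xx' → no match — must end with 'y'
Total matched: 3

3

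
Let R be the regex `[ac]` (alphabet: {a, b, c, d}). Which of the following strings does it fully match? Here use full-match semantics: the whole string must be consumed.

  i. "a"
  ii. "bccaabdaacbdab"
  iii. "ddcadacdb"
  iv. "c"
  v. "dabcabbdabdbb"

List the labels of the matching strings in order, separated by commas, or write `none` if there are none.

i → match
ii → no match
iii → no match
iv → match
v → no match

i, iv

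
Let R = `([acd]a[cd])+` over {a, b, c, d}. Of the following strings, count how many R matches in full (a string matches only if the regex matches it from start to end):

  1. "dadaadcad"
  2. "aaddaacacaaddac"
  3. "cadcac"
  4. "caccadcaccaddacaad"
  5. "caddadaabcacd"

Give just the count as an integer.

3

1 → match
2 → no match
3 → match
4 → match
5 → no match
Total matched: 3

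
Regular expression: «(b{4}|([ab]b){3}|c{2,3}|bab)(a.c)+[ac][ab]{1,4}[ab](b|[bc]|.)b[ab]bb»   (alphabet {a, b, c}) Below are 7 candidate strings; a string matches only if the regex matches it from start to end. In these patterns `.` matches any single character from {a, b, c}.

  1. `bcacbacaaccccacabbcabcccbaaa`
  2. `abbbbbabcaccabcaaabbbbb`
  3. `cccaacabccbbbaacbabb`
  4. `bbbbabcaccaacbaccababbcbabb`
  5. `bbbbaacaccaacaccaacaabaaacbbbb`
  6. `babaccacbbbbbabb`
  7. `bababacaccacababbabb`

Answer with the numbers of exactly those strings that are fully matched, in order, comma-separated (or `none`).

2, 3, 5

1 → no match — must end with `bb`
2 → match
3 → match
4 → no match
5 → match
6 → no match
7 → no match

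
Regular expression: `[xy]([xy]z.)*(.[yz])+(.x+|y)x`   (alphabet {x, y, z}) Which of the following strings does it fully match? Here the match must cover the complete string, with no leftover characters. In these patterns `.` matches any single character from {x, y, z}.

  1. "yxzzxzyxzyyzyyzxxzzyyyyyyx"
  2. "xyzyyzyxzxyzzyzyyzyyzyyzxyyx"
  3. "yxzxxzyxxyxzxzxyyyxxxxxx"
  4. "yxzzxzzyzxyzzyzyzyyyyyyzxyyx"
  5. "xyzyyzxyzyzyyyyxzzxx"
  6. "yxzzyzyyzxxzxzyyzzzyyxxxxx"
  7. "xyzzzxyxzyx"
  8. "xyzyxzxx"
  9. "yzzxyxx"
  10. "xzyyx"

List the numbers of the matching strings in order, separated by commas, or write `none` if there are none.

1, 2, 4, 5, 6, 7, 10

1 → match
2 → match
3 → no match
4 → match
5 → match
6 → match
7 → match
8 → no match
9 → no match
10 → match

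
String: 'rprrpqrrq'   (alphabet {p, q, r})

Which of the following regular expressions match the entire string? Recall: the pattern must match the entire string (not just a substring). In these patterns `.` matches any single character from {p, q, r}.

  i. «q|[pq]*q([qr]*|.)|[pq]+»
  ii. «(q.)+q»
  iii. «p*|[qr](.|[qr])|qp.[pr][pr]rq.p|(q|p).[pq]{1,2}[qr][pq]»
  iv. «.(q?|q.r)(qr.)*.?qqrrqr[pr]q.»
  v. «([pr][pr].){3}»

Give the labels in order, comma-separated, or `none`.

v

i → no match
ii → no match — must start with 'q'
iii → no match
iv → no match
v → match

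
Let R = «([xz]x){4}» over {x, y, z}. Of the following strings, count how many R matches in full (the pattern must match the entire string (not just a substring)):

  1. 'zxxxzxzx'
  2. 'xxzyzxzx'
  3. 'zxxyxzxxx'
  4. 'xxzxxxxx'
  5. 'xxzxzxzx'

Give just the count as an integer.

3

1. 'zxxxzxzx' → match
2. 'xxzyzxzx' → no match
3. 'zxxyxzxxx' → no match
4. 'xxzxxxxx' → match
5. 'xxzxzxzx' → match
Total matched: 3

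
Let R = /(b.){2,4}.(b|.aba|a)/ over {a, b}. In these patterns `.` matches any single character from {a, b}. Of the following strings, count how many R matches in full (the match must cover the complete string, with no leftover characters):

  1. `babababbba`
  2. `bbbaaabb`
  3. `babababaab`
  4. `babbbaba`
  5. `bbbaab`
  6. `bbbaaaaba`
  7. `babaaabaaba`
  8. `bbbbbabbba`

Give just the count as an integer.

1 → match
2 → no match
3 → match
4 → match
5 → match
6 → match
7 → no match
8 → match
Total matched: 6

6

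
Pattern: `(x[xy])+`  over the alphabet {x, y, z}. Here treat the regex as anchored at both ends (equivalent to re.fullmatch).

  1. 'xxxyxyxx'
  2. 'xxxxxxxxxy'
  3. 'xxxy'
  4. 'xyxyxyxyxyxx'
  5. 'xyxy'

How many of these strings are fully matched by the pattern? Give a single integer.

5

1 → match
2 → match
3 → match
4 → match
5 → match
Total matched: 5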